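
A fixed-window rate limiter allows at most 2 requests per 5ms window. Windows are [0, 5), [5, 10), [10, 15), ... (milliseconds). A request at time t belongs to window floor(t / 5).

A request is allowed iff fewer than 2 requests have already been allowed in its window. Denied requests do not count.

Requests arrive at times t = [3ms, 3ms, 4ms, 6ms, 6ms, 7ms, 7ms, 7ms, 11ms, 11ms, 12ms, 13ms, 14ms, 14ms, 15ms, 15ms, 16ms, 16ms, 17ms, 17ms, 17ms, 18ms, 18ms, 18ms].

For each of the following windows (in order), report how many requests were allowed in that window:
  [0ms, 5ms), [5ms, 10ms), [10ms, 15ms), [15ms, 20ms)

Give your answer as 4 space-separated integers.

Answer: 2 2 2 2

Derivation:
Processing requests:
  req#1 t=3ms (window 0): ALLOW
  req#2 t=3ms (window 0): ALLOW
  req#3 t=4ms (window 0): DENY
  req#4 t=6ms (window 1): ALLOW
  req#5 t=6ms (window 1): ALLOW
  req#6 t=7ms (window 1): DENY
  req#7 t=7ms (window 1): DENY
  req#8 t=7ms (window 1): DENY
  req#9 t=11ms (window 2): ALLOW
  req#10 t=11ms (window 2): ALLOW
  req#11 t=12ms (window 2): DENY
  req#12 t=13ms (window 2): DENY
  req#13 t=14ms (window 2): DENY
  req#14 t=14ms (window 2): DENY
  req#15 t=15ms (window 3): ALLOW
  req#16 t=15ms (window 3): ALLOW
  req#17 t=16ms (window 3): DENY
  req#18 t=16ms (window 3): DENY
  req#19 t=17ms (window 3): DENY
  req#20 t=17ms (window 3): DENY
  req#21 t=17ms (window 3): DENY
  req#22 t=18ms (window 3): DENY
  req#23 t=18ms (window 3): DENY
  req#24 t=18ms (window 3): DENY

Allowed counts by window: 2 2 2 2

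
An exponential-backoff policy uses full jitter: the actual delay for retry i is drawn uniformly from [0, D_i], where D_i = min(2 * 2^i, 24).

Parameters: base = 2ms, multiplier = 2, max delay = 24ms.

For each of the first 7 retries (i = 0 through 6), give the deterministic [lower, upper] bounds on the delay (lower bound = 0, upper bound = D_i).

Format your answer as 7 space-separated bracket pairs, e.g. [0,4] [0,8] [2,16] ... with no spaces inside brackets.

Answer: [0,2] [0,4] [0,8] [0,16] [0,24] [0,24] [0,24]

Derivation:
Computing bounds per retry:
  i=0: D_i=min(2*2^0,24)=2, bounds=[0,2]
  i=1: D_i=min(2*2^1,24)=4, bounds=[0,4]
  i=2: D_i=min(2*2^2,24)=8, bounds=[0,8]
  i=3: D_i=min(2*2^3,24)=16, bounds=[0,16]
  i=4: D_i=min(2*2^4,24)=24, bounds=[0,24]
  i=5: D_i=min(2*2^5,24)=24, bounds=[0,24]
  i=6: D_i=min(2*2^6,24)=24, bounds=[0,24]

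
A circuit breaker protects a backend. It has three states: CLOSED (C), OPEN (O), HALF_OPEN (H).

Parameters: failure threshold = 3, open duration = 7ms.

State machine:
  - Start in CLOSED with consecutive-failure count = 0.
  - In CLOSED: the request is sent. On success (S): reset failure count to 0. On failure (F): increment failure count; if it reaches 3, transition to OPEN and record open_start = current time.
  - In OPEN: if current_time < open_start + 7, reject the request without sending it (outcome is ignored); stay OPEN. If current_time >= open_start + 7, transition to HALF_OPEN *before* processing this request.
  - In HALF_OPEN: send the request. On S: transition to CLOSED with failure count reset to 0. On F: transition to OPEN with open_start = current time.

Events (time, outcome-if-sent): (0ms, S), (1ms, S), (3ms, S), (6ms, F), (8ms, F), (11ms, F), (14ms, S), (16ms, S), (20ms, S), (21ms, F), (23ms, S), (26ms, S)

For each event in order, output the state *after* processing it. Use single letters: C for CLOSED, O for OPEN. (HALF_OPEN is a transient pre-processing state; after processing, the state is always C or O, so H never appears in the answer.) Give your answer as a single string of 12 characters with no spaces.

Answer: CCCCCOOOCCCC

Derivation:
State after each event:
  event#1 t=0ms outcome=S: state=CLOSED
  event#2 t=1ms outcome=S: state=CLOSED
  event#3 t=3ms outcome=S: state=CLOSED
  event#4 t=6ms outcome=F: state=CLOSED
  event#5 t=8ms outcome=F: state=CLOSED
  event#6 t=11ms outcome=F: state=OPEN
  event#7 t=14ms outcome=S: state=OPEN
  event#8 t=16ms outcome=S: state=OPEN
  event#9 t=20ms outcome=S: state=CLOSED
  event#10 t=21ms outcome=F: state=CLOSED
  event#11 t=23ms outcome=S: state=CLOSED
  event#12 t=26ms outcome=S: state=CLOSED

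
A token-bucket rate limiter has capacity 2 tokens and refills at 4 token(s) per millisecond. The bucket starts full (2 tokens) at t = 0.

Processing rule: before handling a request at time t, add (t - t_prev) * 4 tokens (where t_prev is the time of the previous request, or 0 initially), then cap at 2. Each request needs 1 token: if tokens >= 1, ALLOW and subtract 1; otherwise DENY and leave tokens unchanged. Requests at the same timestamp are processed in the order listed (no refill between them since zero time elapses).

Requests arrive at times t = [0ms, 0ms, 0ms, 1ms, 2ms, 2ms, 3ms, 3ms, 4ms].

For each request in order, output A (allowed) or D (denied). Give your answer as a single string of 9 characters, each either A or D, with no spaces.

Simulating step by step:
  req#1 t=0ms: ALLOW
  req#2 t=0ms: ALLOW
  req#3 t=0ms: DENY
  req#4 t=1ms: ALLOW
  req#5 t=2ms: ALLOW
  req#6 t=2ms: ALLOW
  req#7 t=3ms: ALLOW
  req#8 t=3ms: ALLOW
  req#9 t=4ms: ALLOW

Answer: AADAAAAAA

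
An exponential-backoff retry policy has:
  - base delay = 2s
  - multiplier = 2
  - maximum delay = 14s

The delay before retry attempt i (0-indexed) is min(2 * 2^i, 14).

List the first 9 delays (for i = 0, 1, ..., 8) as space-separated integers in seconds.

Computing each delay:
  i=0: min(2*2^0, 14) = 2
  i=1: min(2*2^1, 14) = 4
  i=2: min(2*2^2, 14) = 8
  i=3: min(2*2^3, 14) = 14
  i=4: min(2*2^4, 14) = 14
  i=5: min(2*2^5, 14) = 14
  i=6: min(2*2^6, 14) = 14
  i=7: min(2*2^7, 14) = 14
  i=8: min(2*2^8, 14) = 14

Answer: 2 4 8 14 14 14 14 14 14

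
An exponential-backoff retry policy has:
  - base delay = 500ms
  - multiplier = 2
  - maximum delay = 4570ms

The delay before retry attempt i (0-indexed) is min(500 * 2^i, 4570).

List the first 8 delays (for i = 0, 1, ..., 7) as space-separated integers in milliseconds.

Computing each delay:
  i=0: min(500*2^0, 4570) = 500
  i=1: min(500*2^1, 4570) = 1000
  i=2: min(500*2^2, 4570) = 2000
  i=3: min(500*2^3, 4570) = 4000
  i=4: min(500*2^4, 4570) = 4570
  i=5: min(500*2^5, 4570) = 4570
  i=6: min(500*2^6, 4570) = 4570
  i=7: min(500*2^7, 4570) = 4570

Answer: 500 1000 2000 4000 4570 4570 4570 4570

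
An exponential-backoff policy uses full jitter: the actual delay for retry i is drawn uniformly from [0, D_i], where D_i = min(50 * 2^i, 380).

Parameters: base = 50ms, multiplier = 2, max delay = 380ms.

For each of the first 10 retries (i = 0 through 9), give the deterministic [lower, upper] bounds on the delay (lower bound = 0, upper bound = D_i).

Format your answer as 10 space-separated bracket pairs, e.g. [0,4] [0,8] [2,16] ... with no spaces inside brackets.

Computing bounds per retry:
  i=0: D_i=min(50*2^0,380)=50, bounds=[0,50]
  i=1: D_i=min(50*2^1,380)=100, bounds=[0,100]
  i=2: D_i=min(50*2^2,380)=200, bounds=[0,200]
  i=3: D_i=min(50*2^3,380)=380, bounds=[0,380]
  i=4: D_i=min(50*2^4,380)=380, bounds=[0,380]
  i=5: D_i=min(50*2^5,380)=380, bounds=[0,380]
  i=6: D_i=min(50*2^6,380)=380, bounds=[0,380]
  i=7: D_i=min(50*2^7,380)=380, bounds=[0,380]
  i=8: D_i=min(50*2^8,380)=380, bounds=[0,380]
  i=9: D_i=min(50*2^9,380)=380, bounds=[0,380]

Answer: [0,50] [0,100] [0,200] [0,380] [0,380] [0,380] [0,380] [0,380] [0,380] [0,380]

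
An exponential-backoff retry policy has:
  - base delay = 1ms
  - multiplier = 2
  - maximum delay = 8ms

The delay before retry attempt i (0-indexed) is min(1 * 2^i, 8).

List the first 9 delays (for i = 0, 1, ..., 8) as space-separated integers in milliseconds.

Computing each delay:
  i=0: min(1*2^0, 8) = 1
  i=1: min(1*2^1, 8) = 2
  i=2: min(1*2^2, 8) = 4
  i=3: min(1*2^3, 8) = 8
  i=4: min(1*2^4, 8) = 8
  i=5: min(1*2^5, 8) = 8
  i=6: min(1*2^6, 8) = 8
  i=7: min(1*2^7, 8) = 8
  i=8: min(1*2^8, 8) = 8

Answer: 1 2 4 8 8 8 8 8 8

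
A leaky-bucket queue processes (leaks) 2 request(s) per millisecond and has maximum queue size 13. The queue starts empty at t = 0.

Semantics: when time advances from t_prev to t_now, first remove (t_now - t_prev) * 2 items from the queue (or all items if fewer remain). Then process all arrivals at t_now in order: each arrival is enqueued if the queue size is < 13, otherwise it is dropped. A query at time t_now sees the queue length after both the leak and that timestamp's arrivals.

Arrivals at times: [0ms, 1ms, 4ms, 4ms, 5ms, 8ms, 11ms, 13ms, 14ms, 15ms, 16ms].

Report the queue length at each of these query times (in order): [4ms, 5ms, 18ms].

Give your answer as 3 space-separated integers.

Answer: 2 1 0

Derivation:
Queue lengths at query times:
  query t=4ms: backlog = 2
  query t=5ms: backlog = 1
  query t=18ms: backlog = 0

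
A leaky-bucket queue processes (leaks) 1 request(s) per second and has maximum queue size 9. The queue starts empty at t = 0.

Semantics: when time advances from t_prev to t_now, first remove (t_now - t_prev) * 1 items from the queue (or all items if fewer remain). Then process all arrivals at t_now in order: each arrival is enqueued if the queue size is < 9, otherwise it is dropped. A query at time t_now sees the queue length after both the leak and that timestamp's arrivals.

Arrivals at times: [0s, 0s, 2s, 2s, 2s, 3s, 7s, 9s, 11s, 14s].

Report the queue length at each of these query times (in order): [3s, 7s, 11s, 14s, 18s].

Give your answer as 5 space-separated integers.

Queue lengths at query times:
  query t=3s: backlog = 3
  query t=7s: backlog = 1
  query t=11s: backlog = 1
  query t=14s: backlog = 1
  query t=18s: backlog = 0

Answer: 3 1 1 1 0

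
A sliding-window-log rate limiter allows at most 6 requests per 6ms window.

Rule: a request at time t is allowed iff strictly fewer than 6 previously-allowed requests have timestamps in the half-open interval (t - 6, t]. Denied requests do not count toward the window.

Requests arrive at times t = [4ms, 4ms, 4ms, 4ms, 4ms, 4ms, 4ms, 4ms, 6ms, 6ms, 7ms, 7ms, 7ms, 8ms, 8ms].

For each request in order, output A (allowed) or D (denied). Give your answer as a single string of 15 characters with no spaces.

Tracking allowed requests in the window:
  req#1 t=4ms: ALLOW
  req#2 t=4ms: ALLOW
  req#3 t=4ms: ALLOW
  req#4 t=4ms: ALLOW
  req#5 t=4ms: ALLOW
  req#6 t=4ms: ALLOW
  req#7 t=4ms: DENY
  req#8 t=4ms: DENY
  req#9 t=6ms: DENY
  req#10 t=6ms: DENY
  req#11 t=7ms: DENY
  req#12 t=7ms: DENY
  req#13 t=7ms: DENY
  req#14 t=8ms: DENY
  req#15 t=8ms: DENY

Answer: AAAAAADDDDDDDDD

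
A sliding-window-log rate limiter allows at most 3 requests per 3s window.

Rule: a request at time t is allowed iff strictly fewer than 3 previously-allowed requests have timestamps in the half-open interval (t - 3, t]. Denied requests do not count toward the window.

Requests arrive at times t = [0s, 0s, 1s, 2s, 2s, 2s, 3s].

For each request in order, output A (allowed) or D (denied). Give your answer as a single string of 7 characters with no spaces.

Answer: AAADDDA

Derivation:
Tracking allowed requests in the window:
  req#1 t=0s: ALLOW
  req#2 t=0s: ALLOW
  req#3 t=1s: ALLOW
  req#4 t=2s: DENY
  req#5 t=2s: DENY
  req#6 t=2s: DENY
  req#7 t=3s: ALLOW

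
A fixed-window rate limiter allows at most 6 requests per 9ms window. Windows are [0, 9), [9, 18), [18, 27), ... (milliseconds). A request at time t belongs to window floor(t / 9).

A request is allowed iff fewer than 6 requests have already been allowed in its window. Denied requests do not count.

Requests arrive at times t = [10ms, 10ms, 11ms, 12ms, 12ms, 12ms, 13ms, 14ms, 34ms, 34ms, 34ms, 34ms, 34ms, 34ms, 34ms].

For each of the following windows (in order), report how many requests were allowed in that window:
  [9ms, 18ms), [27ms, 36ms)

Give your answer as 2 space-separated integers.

Answer: 6 6

Derivation:
Processing requests:
  req#1 t=10ms (window 1): ALLOW
  req#2 t=10ms (window 1): ALLOW
  req#3 t=11ms (window 1): ALLOW
  req#4 t=12ms (window 1): ALLOW
  req#5 t=12ms (window 1): ALLOW
  req#6 t=12ms (window 1): ALLOW
  req#7 t=13ms (window 1): DENY
  req#8 t=14ms (window 1): DENY
  req#9 t=34ms (window 3): ALLOW
  req#10 t=34ms (window 3): ALLOW
  req#11 t=34ms (window 3): ALLOW
  req#12 t=34ms (window 3): ALLOW
  req#13 t=34ms (window 3): ALLOW
  req#14 t=34ms (window 3): ALLOW
  req#15 t=34ms (window 3): DENY

Allowed counts by window: 6 6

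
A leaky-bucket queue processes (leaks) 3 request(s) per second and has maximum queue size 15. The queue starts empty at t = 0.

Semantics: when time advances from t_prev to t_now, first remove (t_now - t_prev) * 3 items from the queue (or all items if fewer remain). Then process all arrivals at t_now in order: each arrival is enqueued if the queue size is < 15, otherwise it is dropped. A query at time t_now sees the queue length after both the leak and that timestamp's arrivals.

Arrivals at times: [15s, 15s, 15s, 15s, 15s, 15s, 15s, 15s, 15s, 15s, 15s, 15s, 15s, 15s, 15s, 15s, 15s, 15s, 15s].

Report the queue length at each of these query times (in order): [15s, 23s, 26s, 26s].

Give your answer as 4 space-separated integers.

Answer: 15 0 0 0

Derivation:
Queue lengths at query times:
  query t=15s: backlog = 15
  query t=23s: backlog = 0
  query t=26s: backlog = 0
  query t=26s: backlog = 0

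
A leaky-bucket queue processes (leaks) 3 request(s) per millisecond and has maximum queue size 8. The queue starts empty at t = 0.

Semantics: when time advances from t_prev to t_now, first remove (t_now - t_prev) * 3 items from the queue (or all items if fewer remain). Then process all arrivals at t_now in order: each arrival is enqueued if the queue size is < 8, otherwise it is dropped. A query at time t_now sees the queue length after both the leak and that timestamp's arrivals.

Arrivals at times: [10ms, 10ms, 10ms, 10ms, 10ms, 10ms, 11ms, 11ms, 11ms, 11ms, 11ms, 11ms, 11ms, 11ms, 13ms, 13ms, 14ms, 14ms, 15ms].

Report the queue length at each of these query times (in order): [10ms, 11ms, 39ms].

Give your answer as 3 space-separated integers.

Queue lengths at query times:
  query t=10ms: backlog = 6
  query t=11ms: backlog = 8
  query t=39ms: backlog = 0

Answer: 6 8 0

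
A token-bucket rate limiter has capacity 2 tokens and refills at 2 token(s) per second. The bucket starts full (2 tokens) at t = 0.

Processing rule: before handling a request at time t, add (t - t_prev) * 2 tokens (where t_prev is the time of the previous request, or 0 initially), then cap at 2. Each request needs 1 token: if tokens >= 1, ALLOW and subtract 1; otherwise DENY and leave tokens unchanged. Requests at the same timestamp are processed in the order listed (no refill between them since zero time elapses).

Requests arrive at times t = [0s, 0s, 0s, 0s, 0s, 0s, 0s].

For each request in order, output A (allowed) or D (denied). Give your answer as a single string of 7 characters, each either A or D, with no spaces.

Answer: AADDDDD

Derivation:
Simulating step by step:
  req#1 t=0s: ALLOW
  req#2 t=0s: ALLOW
  req#3 t=0s: DENY
  req#4 t=0s: DENY
  req#5 t=0s: DENY
  req#6 t=0s: DENY
  req#7 t=0s: DENY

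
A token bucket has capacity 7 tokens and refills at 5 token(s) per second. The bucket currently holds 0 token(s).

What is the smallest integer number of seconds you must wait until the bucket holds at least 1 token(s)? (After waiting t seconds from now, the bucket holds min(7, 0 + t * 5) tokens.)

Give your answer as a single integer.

Need 0 + t * 5 >= 1, so t >= 1/5.
Smallest integer t = ceil(1/5) = 1.

Answer: 1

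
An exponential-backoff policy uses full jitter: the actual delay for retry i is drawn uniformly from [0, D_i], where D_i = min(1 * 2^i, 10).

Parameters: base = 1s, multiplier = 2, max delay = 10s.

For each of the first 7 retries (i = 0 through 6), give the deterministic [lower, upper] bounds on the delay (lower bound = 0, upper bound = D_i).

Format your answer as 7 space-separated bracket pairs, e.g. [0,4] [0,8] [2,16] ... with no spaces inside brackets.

Computing bounds per retry:
  i=0: D_i=min(1*2^0,10)=1, bounds=[0,1]
  i=1: D_i=min(1*2^1,10)=2, bounds=[0,2]
  i=2: D_i=min(1*2^2,10)=4, bounds=[0,4]
  i=3: D_i=min(1*2^3,10)=8, bounds=[0,8]
  i=4: D_i=min(1*2^4,10)=10, bounds=[0,10]
  i=5: D_i=min(1*2^5,10)=10, bounds=[0,10]
  i=6: D_i=min(1*2^6,10)=10, bounds=[0,10]

Answer: [0,1] [0,2] [0,4] [0,8] [0,10] [0,10] [0,10]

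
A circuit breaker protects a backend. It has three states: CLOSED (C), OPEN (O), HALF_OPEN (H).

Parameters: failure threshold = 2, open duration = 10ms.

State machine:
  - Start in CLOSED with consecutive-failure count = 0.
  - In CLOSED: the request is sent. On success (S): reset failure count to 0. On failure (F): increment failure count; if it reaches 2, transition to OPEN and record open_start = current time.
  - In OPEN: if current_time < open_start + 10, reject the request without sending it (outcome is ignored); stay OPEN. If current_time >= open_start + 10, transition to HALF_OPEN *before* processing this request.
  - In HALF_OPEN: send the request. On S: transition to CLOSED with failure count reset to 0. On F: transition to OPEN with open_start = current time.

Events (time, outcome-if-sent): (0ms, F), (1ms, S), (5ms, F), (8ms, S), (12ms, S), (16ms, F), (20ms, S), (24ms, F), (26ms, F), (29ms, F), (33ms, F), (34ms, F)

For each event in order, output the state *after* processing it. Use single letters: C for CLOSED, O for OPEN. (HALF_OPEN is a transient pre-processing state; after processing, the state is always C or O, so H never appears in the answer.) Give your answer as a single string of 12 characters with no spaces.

State after each event:
  event#1 t=0ms outcome=F: state=CLOSED
  event#2 t=1ms outcome=S: state=CLOSED
  event#3 t=5ms outcome=F: state=CLOSED
  event#4 t=8ms outcome=S: state=CLOSED
  event#5 t=12ms outcome=S: state=CLOSED
  event#6 t=16ms outcome=F: state=CLOSED
  event#7 t=20ms outcome=S: state=CLOSED
  event#8 t=24ms outcome=F: state=CLOSED
  event#9 t=26ms outcome=F: state=OPEN
  event#10 t=29ms outcome=F: state=OPEN
  event#11 t=33ms outcome=F: state=OPEN
  event#12 t=34ms outcome=F: state=OPEN

Answer: CCCCCCCCOOOO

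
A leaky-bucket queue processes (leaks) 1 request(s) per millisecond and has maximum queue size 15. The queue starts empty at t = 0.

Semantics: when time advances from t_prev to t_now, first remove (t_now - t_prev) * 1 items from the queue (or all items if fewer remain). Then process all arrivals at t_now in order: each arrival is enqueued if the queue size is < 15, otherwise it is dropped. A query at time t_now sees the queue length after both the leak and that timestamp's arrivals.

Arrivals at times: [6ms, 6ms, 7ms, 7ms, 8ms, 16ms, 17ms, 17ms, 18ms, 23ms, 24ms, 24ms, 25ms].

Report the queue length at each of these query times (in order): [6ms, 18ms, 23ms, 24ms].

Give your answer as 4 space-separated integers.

Answer: 2 2 1 2

Derivation:
Queue lengths at query times:
  query t=6ms: backlog = 2
  query t=18ms: backlog = 2
  query t=23ms: backlog = 1
  query t=24ms: backlog = 2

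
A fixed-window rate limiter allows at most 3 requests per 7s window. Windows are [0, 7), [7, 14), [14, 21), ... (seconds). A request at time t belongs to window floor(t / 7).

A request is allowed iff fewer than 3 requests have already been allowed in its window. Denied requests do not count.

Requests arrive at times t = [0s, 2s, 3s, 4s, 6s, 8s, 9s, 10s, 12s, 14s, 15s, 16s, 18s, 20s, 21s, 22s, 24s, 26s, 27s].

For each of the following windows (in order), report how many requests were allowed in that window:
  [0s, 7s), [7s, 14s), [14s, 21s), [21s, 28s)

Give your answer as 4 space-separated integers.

Answer: 3 3 3 3

Derivation:
Processing requests:
  req#1 t=0s (window 0): ALLOW
  req#2 t=2s (window 0): ALLOW
  req#3 t=3s (window 0): ALLOW
  req#4 t=4s (window 0): DENY
  req#5 t=6s (window 0): DENY
  req#6 t=8s (window 1): ALLOW
  req#7 t=9s (window 1): ALLOW
  req#8 t=10s (window 1): ALLOW
  req#9 t=12s (window 1): DENY
  req#10 t=14s (window 2): ALLOW
  req#11 t=15s (window 2): ALLOW
  req#12 t=16s (window 2): ALLOW
  req#13 t=18s (window 2): DENY
  req#14 t=20s (window 2): DENY
  req#15 t=21s (window 3): ALLOW
  req#16 t=22s (window 3): ALLOW
  req#17 t=24s (window 3): ALLOW
  req#18 t=26s (window 3): DENY
  req#19 t=27s (window 3): DENY

Allowed counts by window: 3 3 3 3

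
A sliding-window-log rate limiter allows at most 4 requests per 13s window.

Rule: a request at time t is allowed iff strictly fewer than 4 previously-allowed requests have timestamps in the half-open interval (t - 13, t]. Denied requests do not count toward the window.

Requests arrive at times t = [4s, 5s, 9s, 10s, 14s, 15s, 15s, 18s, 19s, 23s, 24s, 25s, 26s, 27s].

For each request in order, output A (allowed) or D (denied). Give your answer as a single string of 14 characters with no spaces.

Answer: AAAADDDAAAADDD

Derivation:
Tracking allowed requests in the window:
  req#1 t=4s: ALLOW
  req#2 t=5s: ALLOW
  req#3 t=9s: ALLOW
  req#4 t=10s: ALLOW
  req#5 t=14s: DENY
  req#6 t=15s: DENY
  req#7 t=15s: DENY
  req#8 t=18s: ALLOW
  req#9 t=19s: ALLOW
  req#10 t=23s: ALLOW
  req#11 t=24s: ALLOW
  req#12 t=25s: DENY
  req#13 t=26s: DENY
  req#14 t=27s: DENY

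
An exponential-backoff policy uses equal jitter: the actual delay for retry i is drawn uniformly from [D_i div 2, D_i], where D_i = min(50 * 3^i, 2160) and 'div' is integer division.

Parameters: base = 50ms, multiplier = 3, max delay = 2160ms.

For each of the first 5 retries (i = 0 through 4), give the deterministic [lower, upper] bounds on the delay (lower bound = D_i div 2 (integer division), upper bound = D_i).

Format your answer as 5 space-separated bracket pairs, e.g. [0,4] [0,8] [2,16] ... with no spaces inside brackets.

Computing bounds per retry:
  i=0: D_i=min(50*3^0,2160)=50, bounds=[25,50]
  i=1: D_i=min(50*3^1,2160)=150, bounds=[75,150]
  i=2: D_i=min(50*3^2,2160)=450, bounds=[225,450]
  i=3: D_i=min(50*3^3,2160)=1350, bounds=[675,1350]
  i=4: D_i=min(50*3^4,2160)=2160, bounds=[1080,2160]

Answer: [25,50] [75,150] [225,450] [675,1350] [1080,2160]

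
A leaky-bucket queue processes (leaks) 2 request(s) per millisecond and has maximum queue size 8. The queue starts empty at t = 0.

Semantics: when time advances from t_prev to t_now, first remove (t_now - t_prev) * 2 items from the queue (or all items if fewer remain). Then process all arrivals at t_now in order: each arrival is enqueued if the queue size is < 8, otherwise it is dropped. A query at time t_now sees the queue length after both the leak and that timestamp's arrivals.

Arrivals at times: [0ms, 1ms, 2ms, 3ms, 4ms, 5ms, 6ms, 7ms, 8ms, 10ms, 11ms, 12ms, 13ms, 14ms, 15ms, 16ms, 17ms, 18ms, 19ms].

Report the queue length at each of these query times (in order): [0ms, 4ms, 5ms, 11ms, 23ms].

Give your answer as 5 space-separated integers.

Queue lengths at query times:
  query t=0ms: backlog = 1
  query t=4ms: backlog = 1
  query t=5ms: backlog = 1
  query t=11ms: backlog = 1
  query t=23ms: backlog = 0

Answer: 1 1 1 1 0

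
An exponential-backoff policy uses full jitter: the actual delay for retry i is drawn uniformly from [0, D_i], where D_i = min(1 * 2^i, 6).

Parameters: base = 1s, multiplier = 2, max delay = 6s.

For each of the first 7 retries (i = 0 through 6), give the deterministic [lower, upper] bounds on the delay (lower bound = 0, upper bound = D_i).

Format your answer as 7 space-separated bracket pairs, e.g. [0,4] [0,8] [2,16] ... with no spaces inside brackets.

Answer: [0,1] [0,2] [0,4] [0,6] [0,6] [0,6] [0,6]

Derivation:
Computing bounds per retry:
  i=0: D_i=min(1*2^0,6)=1, bounds=[0,1]
  i=1: D_i=min(1*2^1,6)=2, bounds=[0,2]
  i=2: D_i=min(1*2^2,6)=4, bounds=[0,4]
  i=3: D_i=min(1*2^3,6)=6, bounds=[0,6]
  i=4: D_i=min(1*2^4,6)=6, bounds=[0,6]
  i=5: D_i=min(1*2^5,6)=6, bounds=[0,6]
  i=6: D_i=min(1*2^6,6)=6, bounds=[0,6]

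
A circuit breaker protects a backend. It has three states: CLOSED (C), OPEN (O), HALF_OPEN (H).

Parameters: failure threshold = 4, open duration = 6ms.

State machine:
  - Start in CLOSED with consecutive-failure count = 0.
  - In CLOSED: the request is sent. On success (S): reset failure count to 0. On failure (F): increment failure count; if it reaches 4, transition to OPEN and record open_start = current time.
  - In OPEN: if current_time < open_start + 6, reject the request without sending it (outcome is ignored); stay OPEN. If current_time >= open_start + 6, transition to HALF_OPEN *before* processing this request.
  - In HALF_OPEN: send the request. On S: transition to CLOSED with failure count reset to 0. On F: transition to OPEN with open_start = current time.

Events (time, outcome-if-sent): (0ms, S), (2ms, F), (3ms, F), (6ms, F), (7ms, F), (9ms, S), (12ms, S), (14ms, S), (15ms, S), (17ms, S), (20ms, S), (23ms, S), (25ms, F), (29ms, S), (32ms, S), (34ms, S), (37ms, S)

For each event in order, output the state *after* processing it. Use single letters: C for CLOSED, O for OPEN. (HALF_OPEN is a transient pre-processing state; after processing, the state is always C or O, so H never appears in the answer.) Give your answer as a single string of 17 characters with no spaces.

State after each event:
  event#1 t=0ms outcome=S: state=CLOSED
  event#2 t=2ms outcome=F: state=CLOSED
  event#3 t=3ms outcome=F: state=CLOSED
  event#4 t=6ms outcome=F: state=CLOSED
  event#5 t=7ms outcome=F: state=OPEN
  event#6 t=9ms outcome=S: state=OPEN
  event#7 t=12ms outcome=S: state=OPEN
  event#8 t=14ms outcome=S: state=CLOSED
  event#9 t=15ms outcome=S: state=CLOSED
  event#10 t=17ms outcome=S: state=CLOSED
  event#11 t=20ms outcome=S: state=CLOSED
  event#12 t=23ms outcome=S: state=CLOSED
  event#13 t=25ms outcome=F: state=CLOSED
  event#14 t=29ms outcome=S: state=CLOSED
  event#15 t=32ms outcome=S: state=CLOSED
  event#16 t=34ms outcome=S: state=CLOSED
  event#17 t=37ms outcome=S: state=CLOSED

Answer: CCCCOOOCCCCCCCCCC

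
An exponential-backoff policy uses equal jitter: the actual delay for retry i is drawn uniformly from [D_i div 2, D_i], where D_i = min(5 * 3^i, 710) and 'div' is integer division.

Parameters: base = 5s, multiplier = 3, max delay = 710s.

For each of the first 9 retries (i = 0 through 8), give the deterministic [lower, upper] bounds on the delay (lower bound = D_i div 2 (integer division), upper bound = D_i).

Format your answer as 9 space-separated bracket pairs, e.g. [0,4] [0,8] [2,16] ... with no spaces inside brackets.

Computing bounds per retry:
  i=0: D_i=min(5*3^0,710)=5, bounds=[2,5]
  i=1: D_i=min(5*3^1,710)=15, bounds=[7,15]
  i=2: D_i=min(5*3^2,710)=45, bounds=[22,45]
  i=3: D_i=min(5*3^3,710)=135, bounds=[67,135]
  i=4: D_i=min(5*3^4,710)=405, bounds=[202,405]
  i=5: D_i=min(5*3^5,710)=710, bounds=[355,710]
  i=6: D_i=min(5*3^6,710)=710, bounds=[355,710]
  i=7: D_i=min(5*3^7,710)=710, bounds=[355,710]
  i=8: D_i=min(5*3^8,710)=710, bounds=[355,710]

Answer: [2,5] [7,15] [22,45] [67,135] [202,405] [355,710] [355,710] [355,710] [355,710]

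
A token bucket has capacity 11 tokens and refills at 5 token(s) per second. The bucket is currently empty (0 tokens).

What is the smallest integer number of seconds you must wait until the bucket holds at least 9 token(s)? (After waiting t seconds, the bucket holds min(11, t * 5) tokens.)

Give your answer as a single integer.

Answer: 2

Derivation:
Need t * 5 >= 9, so t >= 9/5.
Smallest integer t = ceil(9/5) = 2.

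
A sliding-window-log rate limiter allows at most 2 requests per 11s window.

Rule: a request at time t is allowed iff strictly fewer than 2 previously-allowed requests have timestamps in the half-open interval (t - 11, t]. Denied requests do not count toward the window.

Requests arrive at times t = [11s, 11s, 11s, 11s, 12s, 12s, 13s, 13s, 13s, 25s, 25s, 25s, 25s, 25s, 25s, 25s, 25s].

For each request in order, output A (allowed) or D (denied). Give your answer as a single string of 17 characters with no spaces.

Tracking allowed requests in the window:
  req#1 t=11s: ALLOW
  req#2 t=11s: ALLOW
  req#3 t=11s: DENY
  req#4 t=11s: DENY
  req#5 t=12s: DENY
  req#6 t=12s: DENY
  req#7 t=13s: DENY
  req#8 t=13s: DENY
  req#9 t=13s: DENY
  req#10 t=25s: ALLOW
  req#11 t=25s: ALLOW
  req#12 t=25s: DENY
  req#13 t=25s: DENY
  req#14 t=25s: DENY
  req#15 t=25s: DENY
  req#16 t=25s: DENY
  req#17 t=25s: DENY

Answer: AADDDDDDDAADDDDDD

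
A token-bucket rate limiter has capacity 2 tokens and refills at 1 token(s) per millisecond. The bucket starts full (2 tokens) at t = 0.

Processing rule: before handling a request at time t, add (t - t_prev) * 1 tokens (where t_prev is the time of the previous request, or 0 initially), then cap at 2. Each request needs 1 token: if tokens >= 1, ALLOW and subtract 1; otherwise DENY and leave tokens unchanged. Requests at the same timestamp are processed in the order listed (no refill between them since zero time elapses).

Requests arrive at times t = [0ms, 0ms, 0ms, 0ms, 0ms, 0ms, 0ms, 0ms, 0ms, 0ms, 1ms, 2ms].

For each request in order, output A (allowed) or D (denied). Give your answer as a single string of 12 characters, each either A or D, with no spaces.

Answer: AADDDDDDDDAA

Derivation:
Simulating step by step:
  req#1 t=0ms: ALLOW
  req#2 t=0ms: ALLOW
  req#3 t=0ms: DENY
  req#4 t=0ms: DENY
  req#5 t=0ms: DENY
  req#6 t=0ms: DENY
  req#7 t=0ms: DENY
  req#8 t=0ms: DENY
  req#9 t=0ms: DENY
  req#10 t=0ms: DENY
  req#11 t=1ms: ALLOW
  req#12 t=2ms: ALLOW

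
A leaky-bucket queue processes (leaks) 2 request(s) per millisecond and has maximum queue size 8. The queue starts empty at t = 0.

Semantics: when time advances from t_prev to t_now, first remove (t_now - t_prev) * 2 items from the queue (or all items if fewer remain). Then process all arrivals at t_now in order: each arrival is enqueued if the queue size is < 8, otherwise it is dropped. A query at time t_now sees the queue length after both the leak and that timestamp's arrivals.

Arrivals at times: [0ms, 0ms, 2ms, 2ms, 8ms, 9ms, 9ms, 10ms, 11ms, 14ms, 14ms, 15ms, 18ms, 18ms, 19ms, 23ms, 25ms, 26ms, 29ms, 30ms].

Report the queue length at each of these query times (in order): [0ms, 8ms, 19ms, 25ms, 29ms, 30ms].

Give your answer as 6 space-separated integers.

Queue lengths at query times:
  query t=0ms: backlog = 2
  query t=8ms: backlog = 1
  query t=19ms: backlog = 1
  query t=25ms: backlog = 1
  query t=29ms: backlog = 1
  query t=30ms: backlog = 1

Answer: 2 1 1 1 1 1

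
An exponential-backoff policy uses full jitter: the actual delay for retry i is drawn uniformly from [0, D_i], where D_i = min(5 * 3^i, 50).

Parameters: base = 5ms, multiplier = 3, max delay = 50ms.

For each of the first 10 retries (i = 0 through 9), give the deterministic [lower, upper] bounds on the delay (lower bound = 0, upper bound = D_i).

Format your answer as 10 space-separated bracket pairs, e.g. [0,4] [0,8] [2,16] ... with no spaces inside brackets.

Answer: [0,5] [0,15] [0,45] [0,50] [0,50] [0,50] [0,50] [0,50] [0,50] [0,50]

Derivation:
Computing bounds per retry:
  i=0: D_i=min(5*3^0,50)=5, bounds=[0,5]
  i=1: D_i=min(5*3^1,50)=15, bounds=[0,15]
  i=2: D_i=min(5*3^2,50)=45, bounds=[0,45]
  i=3: D_i=min(5*3^3,50)=50, bounds=[0,50]
  i=4: D_i=min(5*3^4,50)=50, bounds=[0,50]
  i=5: D_i=min(5*3^5,50)=50, bounds=[0,50]
  i=6: D_i=min(5*3^6,50)=50, bounds=[0,50]
  i=7: D_i=min(5*3^7,50)=50, bounds=[0,50]
  i=8: D_i=min(5*3^8,50)=50, bounds=[0,50]
  i=9: D_i=min(5*3^9,50)=50, bounds=[0,50]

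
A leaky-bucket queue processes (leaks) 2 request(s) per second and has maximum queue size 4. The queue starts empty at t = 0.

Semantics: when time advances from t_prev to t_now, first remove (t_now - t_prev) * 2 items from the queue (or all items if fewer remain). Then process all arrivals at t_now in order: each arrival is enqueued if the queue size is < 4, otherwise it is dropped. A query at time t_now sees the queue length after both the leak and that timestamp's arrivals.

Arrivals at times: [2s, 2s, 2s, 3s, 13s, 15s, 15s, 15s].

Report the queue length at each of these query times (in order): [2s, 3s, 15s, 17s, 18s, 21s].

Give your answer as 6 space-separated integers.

Answer: 3 2 3 0 0 0

Derivation:
Queue lengths at query times:
  query t=2s: backlog = 3
  query t=3s: backlog = 2
  query t=15s: backlog = 3
  query t=17s: backlog = 0
  query t=18s: backlog = 0
  query t=21s: backlog = 0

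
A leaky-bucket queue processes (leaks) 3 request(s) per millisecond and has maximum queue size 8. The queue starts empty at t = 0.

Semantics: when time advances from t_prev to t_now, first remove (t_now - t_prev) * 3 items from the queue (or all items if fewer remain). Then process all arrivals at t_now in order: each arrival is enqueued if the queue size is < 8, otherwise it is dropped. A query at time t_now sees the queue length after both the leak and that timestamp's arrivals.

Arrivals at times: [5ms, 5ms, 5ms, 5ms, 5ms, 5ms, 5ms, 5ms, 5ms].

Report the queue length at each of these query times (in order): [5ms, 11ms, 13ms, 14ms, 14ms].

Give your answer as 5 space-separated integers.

Queue lengths at query times:
  query t=5ms: backlog = 8
  query t=11ms: backlog = 0
  query t=13ms: backlog = 0
  query t=14ms: backlog = 0
  query t=14ms: backlog = 0

Answer: 8 0 0 0 0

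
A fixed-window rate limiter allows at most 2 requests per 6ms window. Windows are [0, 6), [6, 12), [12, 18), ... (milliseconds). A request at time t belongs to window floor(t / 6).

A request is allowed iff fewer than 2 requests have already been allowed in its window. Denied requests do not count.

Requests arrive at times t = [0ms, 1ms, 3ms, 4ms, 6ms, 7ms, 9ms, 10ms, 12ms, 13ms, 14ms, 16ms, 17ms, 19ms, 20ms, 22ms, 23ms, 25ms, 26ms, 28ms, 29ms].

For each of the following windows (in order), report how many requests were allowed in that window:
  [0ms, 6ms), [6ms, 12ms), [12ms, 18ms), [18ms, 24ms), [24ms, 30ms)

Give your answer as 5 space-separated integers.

Processing requests:
  req#1 t=0ms (window 0): ALLOW
  req#2 t=1ms (window 0): ALLOW
  req#3 t=3ms (window 0): DENY
  req#4 t=4ms (window 0): DENY
  req#5 t=6ms (window 1): ALLOW
  req#6 t=7ms (window 1): ALLOW
  req#7 t=9ms (window 1): DENY
  req#8 t=10ms (window 1): DENY
  req#9 t=12ms (window 2): ALLOW
  req#10 t=13ms (window 2): ALLOW
  req#11 t=14ms (window 2): DENY
  req#12 t=16ms (window 2): DENY
  req#13 t=17ms (window 2): DENY
  req#14 t=19ms (window 3): ALLOW
  req#15 t=20ms (window 3): ALLOW
  req#16 t=22ms (window 3): DENY
  req#17 t=23ms (window 3): DENY
  req#18 t=25ms (window 4): ALLOW
  req#19 t=26ms (window 4): ALLOW
  req#20 t=28ms (window 4): DENY
  req#21 t=29ms (window 4): DENY

Allowed counts by window: 2 2 2 2 2

Answer: 2 2 2 2 2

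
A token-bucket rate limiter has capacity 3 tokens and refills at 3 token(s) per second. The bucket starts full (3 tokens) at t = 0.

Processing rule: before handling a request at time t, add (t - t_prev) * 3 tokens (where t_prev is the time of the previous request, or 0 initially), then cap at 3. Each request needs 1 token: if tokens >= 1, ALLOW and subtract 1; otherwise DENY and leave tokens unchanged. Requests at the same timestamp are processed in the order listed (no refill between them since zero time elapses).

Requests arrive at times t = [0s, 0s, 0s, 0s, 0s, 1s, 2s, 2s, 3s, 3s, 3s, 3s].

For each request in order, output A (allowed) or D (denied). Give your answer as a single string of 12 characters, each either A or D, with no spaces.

Answer: AAADDAAAAAAD

Derivation:
Simulating step by step:
  req#1 t=0s: ALLOW
  req#2 t=0s: ALLOW
  req#3 t=0s: ALLOW
  req#4 t=0s: DENY
  req#5 t=0s: DENY
  req#6 t=1s: ALLOW
  req#7 t=2s: ALLOW
  req#8 t=2s: ALLOW
  req#9 t=3s: ALLOW
  req#10 t=3s: ALLOW
  req#11 t=3s: ALLOW
  req#12 t=3s: DENY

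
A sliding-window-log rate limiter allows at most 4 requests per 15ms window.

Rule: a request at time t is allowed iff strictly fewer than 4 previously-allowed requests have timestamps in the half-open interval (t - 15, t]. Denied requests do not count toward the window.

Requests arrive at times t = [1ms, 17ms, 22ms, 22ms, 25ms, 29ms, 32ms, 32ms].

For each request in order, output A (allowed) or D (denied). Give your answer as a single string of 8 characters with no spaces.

Answer: AAAAADAD

Derivation:
Tracking allowed requests in the window:
  req#1 t=1ms: ALLOW
  req#2 t=17ms: ALLOW
  req#3 t=22ms: ALLOW
  req#4 t=22ms: ALLOW
  req#5 t=25ms: ALLOW
  req#6 t=29ms: DENY
  req#7 t=32ms: ALLOW
  req#8 t=32ms: DENY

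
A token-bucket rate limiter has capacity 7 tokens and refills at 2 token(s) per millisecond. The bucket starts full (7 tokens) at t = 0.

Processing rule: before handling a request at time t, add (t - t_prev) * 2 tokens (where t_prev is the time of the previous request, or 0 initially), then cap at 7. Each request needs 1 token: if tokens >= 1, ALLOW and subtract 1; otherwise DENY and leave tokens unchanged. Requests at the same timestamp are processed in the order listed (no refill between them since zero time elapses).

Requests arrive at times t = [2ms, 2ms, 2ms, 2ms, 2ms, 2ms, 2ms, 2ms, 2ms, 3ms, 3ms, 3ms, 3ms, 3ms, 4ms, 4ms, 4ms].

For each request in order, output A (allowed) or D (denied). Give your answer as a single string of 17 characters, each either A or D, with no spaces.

Answer: AAAAAAADDAADDDAAD

Derivation:
Simulating step by step:
  req#1 t=2ms: ALLOW
  req#2 t=2ms: ALLOW
  req#3 t=2ms: ALLOW
  req#4 t=2ms: ALLOW
  req#5 t=2ms: ALLOW
  req#6 t=2ms: ALLOW
  req#7 t=2ms: ALLOW
  req#8 t=2ms: DENY
  req#9 t=2ms: DENY
  req#10 t=3ms: ALLOW
  req#11 t=3ms: ALLOW
  req#12 t=3ms: DENY
  req#13 t=3ms: DENY
  req#14 t=3ms: DENY
  req#15 t=4ms: ALLOW
  req#16 t=4ms: ALLOW
  req#17 t=4ms: DENY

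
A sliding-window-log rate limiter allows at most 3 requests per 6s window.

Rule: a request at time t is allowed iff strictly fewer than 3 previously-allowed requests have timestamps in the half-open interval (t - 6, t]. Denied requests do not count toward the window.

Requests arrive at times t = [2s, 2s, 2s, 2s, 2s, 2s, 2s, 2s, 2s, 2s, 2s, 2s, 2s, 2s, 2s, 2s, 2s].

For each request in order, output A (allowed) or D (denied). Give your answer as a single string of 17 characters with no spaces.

Answer: AAADDDDDDDDDDDDDD

Derivation:
Tracking allowed requests in the window:
  req#1 t=2s: ALLOW
  req#2 t=2s: ALLOW
  req#3 t=2s: ALLOW
  req#4 t=2s: DENY
  req#5 t=2s: DENY
  req#6 t=2s: DENY
  req#7 t=2s: DENY
  req#8 t=2s: DENY
  req#9 t=2s: DENY
  req#10 t=2s: DENY
  req#11 t=2s: DENY
  req#12 t=2s: DENY
  req#13 t=2s: DENY
  req#14 t=2s: DENY
  req#15 t=2s: DENY
  req#16 t=2s: DENY
  req#17 t=2s: DENY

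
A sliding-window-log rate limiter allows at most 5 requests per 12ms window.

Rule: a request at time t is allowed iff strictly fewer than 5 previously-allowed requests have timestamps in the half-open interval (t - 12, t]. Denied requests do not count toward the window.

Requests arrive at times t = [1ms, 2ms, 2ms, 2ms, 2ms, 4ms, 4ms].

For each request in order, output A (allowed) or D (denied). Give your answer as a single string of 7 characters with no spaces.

Answer: AAAAADD

Derivation:
Tracking allowed requests in the window:
  req#1 t=1ms: ALLOW
  req#2 t=2ms: ALLOW
  req#3 t=2ms: ALLOW
  req#4 t=2ms: ALLOW
  req#5 t=2ms: ALLOW
  req#6 t=4ms: DENY
  req#7 t=4ms: DENY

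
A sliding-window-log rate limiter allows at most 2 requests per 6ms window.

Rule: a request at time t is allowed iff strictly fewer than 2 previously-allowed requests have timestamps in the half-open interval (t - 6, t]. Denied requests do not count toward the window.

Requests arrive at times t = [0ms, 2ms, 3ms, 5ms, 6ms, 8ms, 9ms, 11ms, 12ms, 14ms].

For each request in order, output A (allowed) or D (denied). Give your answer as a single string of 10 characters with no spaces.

Tracking allowed requests in the window:
  req#1 t=0ms: ALLOW
  req#2 t=2ms: ALLOW
  req#3 t=3ms: DENY
  req#4 t=5ms: DENY
  req#5 t=6ms: ALLOW
  req#6 t=8ms: ALLOW
  req#7 t=9ms: DENY
  req#8 t=11ms: DENY
  req#9 t=12ms: ALLOW
  req#10 t=14ms: ALLOW

Answer: AADDAADDAA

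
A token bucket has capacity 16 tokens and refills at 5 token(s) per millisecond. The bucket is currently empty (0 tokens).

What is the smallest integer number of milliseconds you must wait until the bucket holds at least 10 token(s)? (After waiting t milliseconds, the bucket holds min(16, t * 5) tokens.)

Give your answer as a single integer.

Need t * 5 >= 10, so t >= 10/5.
Smallest integer t = ceil(10/5) = 2.

Answer: 2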